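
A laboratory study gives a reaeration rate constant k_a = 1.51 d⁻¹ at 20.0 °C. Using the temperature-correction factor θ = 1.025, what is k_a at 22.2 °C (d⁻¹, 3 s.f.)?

k_a ≈ 1.59 d⁻¹

k_a(T₂) = k_a(T₁) · θ^(T₂−T₁) = 1.51 × 1.025^(22.2−20.0)
= 1.51 × 1.025^2.20 = 1.51 × 1.056 = 1.594 d⁻¹.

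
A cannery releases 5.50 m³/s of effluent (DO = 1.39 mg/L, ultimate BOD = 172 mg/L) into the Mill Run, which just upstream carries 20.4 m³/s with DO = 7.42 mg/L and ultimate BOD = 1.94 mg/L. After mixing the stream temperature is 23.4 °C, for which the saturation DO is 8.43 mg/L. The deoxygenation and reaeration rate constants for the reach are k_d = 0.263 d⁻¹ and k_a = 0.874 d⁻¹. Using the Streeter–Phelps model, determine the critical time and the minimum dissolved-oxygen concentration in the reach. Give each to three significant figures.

t_c ≈ 1.72 d; minimum DO ≈ 1.14 mg/L

Mixed DO = (20.4×7.42 + 5.50×1.39)/(20.4+5.50) = 159.0/25.90 = 6.139 mg/L.
Mixed L₀ = (20.4×1.94 + 5.50×172)/(25.90) = 985.6/25.90 = 38.05 mg/L.
Initial deficit D₀ = C_s − DO₀ = 8.43 − 6.139 = 2.291 mg/L.
t_c = (1/0.6110) ln[(0.874/0.263)(1 − 2.291×0.6110/(0.263×38.05))] = 1.637 × ln(2.858) = 1.719 d.
D_c = (0.263/0.874) × 38.05 × e^(−0.263×1.719) = 0.3009 × 38.05 × 0.6363 = 7.286 mg/L.
Minimum DO = 8.43 − 7.286 = 1.144 mg/L.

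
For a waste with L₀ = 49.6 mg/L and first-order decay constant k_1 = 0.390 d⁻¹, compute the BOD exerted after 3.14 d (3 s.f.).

y ≈ 35.0 mg/L

y_t = L₀(1 − e^(−k_1 t)) = 49.6 × (1 − e^(−0.390×3.14))
= 49.6 × (1 − 0.2939) = 49.6 × 0.7061 = 35.02 mg/L.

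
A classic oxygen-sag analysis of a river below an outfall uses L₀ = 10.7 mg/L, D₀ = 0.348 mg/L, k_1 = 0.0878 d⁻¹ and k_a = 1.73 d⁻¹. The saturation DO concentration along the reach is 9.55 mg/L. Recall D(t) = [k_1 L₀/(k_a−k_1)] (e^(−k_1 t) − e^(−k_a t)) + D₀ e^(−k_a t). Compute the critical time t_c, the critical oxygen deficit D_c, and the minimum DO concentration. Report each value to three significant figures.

t_c ≈ 1.24 d; D_c ≈ 0.487 mg/L; min DO ≈ 9.06 mg/L

At the critical point dD/dt = 0, so k_1 L₀ e^(−k_1 t) = k_a D. Substituting D(t) from the Streeter–Phelps equation and solving for t gives
t_c = ln[(k_a/k_1)(1 − D₀(k_a−k_1)/(k_1 L₀))] / (k_a−k_1).
Here k_a−k_1 = 1.642 d⁻¹ and 1 − D₀(k_a−k_1)/(k_1 L₀) = 1 − 0.348×1.642/(0.0878×10.7) = 0.3917, so
t_c = ln(19.70 × 0.3917) / 1.642 = 2.044 / 1.642 = 1.244 d.
L(t_c) = L₀ e^(−k_1 t_c) = 10.7 × 0.8965 = 9.593 mg/L, and at the critical point k_a D_c = k_1 L, so D_c = (0.0878/1.73) × 9.593 = 0.4868 mg/L.
Minimum DO = C_s − D_c = 9.55 − 0.4868 = 9.063 mg/L.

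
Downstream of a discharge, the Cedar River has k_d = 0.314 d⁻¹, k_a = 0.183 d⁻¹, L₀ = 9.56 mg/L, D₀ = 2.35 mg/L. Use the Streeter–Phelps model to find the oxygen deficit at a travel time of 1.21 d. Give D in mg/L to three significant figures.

k_d L₀/(k_a−k_d) = 0.314×9.56/(0.183−0.314) = 3.002/-0.1310 = -22.91 mg/L.
e^(−k_d t) = e^(−0.314×1.210) = 0.6839; e^(−k_a t) = e^(−0.183×1.210) = 0.8014.
D = -22.91 × (0.6839 − 0.8014) + 2.35 × 0.8014 = 2.692 + 1.883 = 4.575 mg/L.

D ≈ 4.58 mg/L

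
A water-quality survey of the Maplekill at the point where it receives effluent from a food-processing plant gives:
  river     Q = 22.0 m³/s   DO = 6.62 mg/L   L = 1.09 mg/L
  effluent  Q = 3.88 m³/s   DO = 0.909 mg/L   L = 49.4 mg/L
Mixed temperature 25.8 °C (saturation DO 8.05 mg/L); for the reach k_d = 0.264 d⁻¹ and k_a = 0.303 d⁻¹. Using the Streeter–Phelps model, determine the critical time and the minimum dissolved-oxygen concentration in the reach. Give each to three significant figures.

Mixed DO = (22.0×6.62 + 3.88×0.909)/(22.0+3.88) = 149.2/25.88 = 5.764 mg/L.
Mixed L₀ = (22.0×1.09 + 3.88×49.4)/(25.88) = 215.7/25.88 = 8.333 mg/L.
Initial deficit D₀ = C_s − DO₀ = 8.05 − 5.764 = 2.286 mg/L.
t_c = (1/0.03900) ln[(0.303/0.264)(1 − 2.286×0.03900/(0.264×8.333))] = 25.64 × ln(1.101) = 2.472 d.
D_c = (0.264/0.303) × 8.333 × e^(−0.264×2.472) = 0.8713 × 8.333 × 0.5207 = 3.780 mg/L.
Minimum DO = 8.05 − 3.780 = 4.270 mg/L.

t_c ≈ 2.47 d; minimum DO ≈ 4.27 mg/L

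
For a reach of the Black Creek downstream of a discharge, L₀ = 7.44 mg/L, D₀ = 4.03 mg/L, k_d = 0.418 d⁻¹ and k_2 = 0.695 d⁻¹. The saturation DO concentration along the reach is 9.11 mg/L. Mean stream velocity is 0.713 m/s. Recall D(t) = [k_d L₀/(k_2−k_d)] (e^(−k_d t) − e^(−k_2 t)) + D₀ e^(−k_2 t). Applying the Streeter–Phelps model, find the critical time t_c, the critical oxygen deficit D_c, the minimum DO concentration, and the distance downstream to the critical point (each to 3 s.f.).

t_c = [1/(k_2−k_d)] ln[(k_2/k_d)(1 − D₀(k_2−k_d)/(k_d L₀))]
= [1/(0.695−0.418)] ln[(0.695/0.418)(1 − 4.03×0.2770/(0.418×7.44))]
= (1/0.2770) ln[1.663 × 0.6410] = 3.610 × ln(1.066) = 3.610 × 0.06378 = 0.2303 d.
D_c = (k_d/k_2) L₀ e^(−k_d t_c) = (0.418/0.695) × 7.44 × e^(−0.418×0.2303) = 0.6014 × 7.44 × 0.9082 = 4.064 mg/L.
Minimum DO = C_s − D_c = 9.11 − 4.064 = 5.046 mg/L.
x_c = v t_c = 0.713 m/s × 0.2303 d × 86400 s/d = 14180 m ≈ 14.2 km.

t_c ≈ 0.230 d; D_c ≈ 4.06 mg/L; min DO ≈ 5.05 mg/L; x_c ≈ 14.2 km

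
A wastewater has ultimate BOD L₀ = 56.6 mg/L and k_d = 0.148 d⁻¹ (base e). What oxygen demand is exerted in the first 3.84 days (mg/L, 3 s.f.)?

y ≈ 24.5 mg/L

y_t = L₀(1 − e^(−k_d t)) = 56.6 × (1 − e^(−0.148×3.84))
= 56.6 × (1 − 0.5665) = 56.6 × 0.4335 = 24.54 mg/L.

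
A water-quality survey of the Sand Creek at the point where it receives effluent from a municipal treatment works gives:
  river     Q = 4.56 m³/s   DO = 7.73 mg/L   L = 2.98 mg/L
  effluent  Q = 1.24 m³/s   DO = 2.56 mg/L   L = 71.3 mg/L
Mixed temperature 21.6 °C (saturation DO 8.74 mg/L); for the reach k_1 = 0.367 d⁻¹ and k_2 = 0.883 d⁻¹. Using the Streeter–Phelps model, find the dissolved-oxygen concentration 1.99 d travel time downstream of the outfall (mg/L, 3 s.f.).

DO ≈ 4.51 mg/L

Mixed DO = (4.56×7.73 + 1.24×2.56)/(4.56+1.24) = 38.42/5.800 = 6.625 mg/L.
Mixed L₀ = (4.56×2.98 + 1.24×71.3)/(5.800) = 102.0/5.800 = 17.59 mg/L.
Initial deficit D₀ = C_s − DO₀ = 8.74 − 6.625 = 2.115 mg/L.
D(1.99) = [0.367×17.59/(0.883−0.367)](e^(−0.367×1.99) − e^(−0.883×1.99)) + 2.115 e^(−0.883×1.99)
= 12.51 × (0.4817 − 0.1725) + 2.115 × 0.1725 = 4.233 mg/L.
DO = 8.74 − 4.233 = 4.507 mg/L.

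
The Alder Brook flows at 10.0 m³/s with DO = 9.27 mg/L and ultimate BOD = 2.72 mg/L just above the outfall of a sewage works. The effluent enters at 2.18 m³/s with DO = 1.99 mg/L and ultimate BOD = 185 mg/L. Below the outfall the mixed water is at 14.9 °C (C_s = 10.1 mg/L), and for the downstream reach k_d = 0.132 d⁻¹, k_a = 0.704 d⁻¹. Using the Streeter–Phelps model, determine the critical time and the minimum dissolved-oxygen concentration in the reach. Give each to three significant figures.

t_c ≈ 2.40 d; minimum DO ≈ 5.27 mg/L

Mixed DO = (10.0×9.27 + 2.18×1.99)/(10.0+2.18) = 97.04/12.18 = 7.967 mg/L.
Mixed L₀ = (10.0×2.72 + 2.18×185)/(12.18) = 430.5/12.18 = 35.34 mg/L.
Initial deficit D₀ = C_s − DO₀ = 10.1 − 7.967 = 2.133 mg/L.
t_c = (1/0.5720) ln[(0.704/0.132)(1 − 2.133×0.5720/(0.132×35.34))] = 1.748 × ln(3.939) = 2.397 d.
D_c = (0.132/0.704) × 35.34 × e^(−0.132×2.397) = 0.1875 × 35.34 × 0.7288 = 4.830 mg/L.
Minimum DO = 10.1 − 4.830 = 5.270 mg/L.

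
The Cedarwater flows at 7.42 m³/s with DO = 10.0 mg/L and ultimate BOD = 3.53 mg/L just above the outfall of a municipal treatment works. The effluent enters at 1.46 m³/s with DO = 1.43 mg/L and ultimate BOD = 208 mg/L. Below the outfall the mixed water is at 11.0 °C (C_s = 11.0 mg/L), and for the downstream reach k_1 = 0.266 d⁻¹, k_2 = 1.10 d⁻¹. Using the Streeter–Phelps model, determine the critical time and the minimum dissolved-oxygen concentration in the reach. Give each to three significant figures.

Mixed DO = (7.42×10.0 + 1.46×1.43)/(7.42+1.46) = 76.29/8.880 = 8.591 mg/L.
Mixed L₀ = (7.42×3.53 + 1.46×208)/(8.880) = 329.9/8.880 = 37.15 mg/L.
Initial deficit D₀ = C_s − DO₀ = 11.0 − 8.591 = 2.409 mg/L.
t_c = (1/0.8340) ln[(1.10/0.266)(1 − 2.409×0.8340/(0.266×37.15))] = 1.199 × ln(3.295) = 1.430 d.
D_c = (0.266/1.10) × 37.15 × e^(−0.266×1.430) = 0.2418 × 37.15 × 0.6837 = 6.142 mg/L.
Minimum DO = 11.0 − 6.142 = 4.858 mg/L.

t_c ≈ 1.43 d; minimum DO ≈ 4.86 mg/L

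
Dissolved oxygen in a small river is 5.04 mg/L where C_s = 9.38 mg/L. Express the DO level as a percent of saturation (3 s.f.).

% saturation = C/C_s × 100 = 5.04/9.38 × 100 = 53.7 %.

53.7 % saturation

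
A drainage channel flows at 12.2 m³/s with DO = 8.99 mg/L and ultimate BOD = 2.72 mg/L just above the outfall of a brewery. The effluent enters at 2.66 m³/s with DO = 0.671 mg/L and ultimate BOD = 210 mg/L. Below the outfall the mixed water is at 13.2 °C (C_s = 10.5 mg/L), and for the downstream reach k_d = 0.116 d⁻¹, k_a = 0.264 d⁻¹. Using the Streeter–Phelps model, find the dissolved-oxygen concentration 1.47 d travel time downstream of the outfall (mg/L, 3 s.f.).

DO ≈ 3.32 mg/L

Mixed DO = (12.2×8.99 + 2.66×0.671)/(12.2+2.66) = 111.5/14.86 = 7.501 mg/L.
Mixed L₀ = (12.2×2.72 + 2.66×210)/(14.86) = 591.8/14.86 = 39.82 mg/L.
Initial deficit D₀ = C_s − DO₀ = 10.5 − 7.501 = 2.999 mg/L.
D(1.47) = [0.116×39.82/(0.264−0.116)](e^(−0.116×1.47) − e^(−0.264×1.47)) + 2.999 e^(−0.264×1.47)
= 31.21 × (0.8432 − 0.6784) + 2.999 × 0.6784 = 7.181 mg/L.
DO = 10.5 − 7.181 = 3.319 mg/L.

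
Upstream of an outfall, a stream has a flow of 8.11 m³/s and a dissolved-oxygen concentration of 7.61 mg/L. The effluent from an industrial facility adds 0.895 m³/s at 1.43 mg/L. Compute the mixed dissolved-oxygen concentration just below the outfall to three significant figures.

7.00 mg/L

Flow-weighted mixing: C = (Q_r C_r + Q_w C_w)/(Q_r + Q_w)
= (8.11×7.61 + 0.895×1.43)/(8.11 + 0.895) = 63.00/9.005 = 6.996 mg/L.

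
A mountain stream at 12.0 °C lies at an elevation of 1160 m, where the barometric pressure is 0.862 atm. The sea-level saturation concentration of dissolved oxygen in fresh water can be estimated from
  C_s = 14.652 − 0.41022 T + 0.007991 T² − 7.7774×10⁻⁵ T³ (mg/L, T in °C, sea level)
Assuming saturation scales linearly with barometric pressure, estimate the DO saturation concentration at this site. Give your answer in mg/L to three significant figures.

At sea level: C_s = 14.652 − 0.41022×12.0 + 0.007991×12.0² − 7.7774×10⁻⁵×12.0³ = 10.75 mg/L.
Pressure correction: C_s' = 10.75 × 0.862 = 9.263 mg/L.

C_s ≈ 9.26 mg/L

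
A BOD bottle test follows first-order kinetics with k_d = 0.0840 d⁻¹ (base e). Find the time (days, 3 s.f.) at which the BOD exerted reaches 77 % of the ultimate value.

y/L₀ = 1 − e^(−k_d t) = 0.77 ⇒ e^(−k_d t) = 0.230
t = −ln(0.230) / 0.0840 = 1.470 / 0.0840 = 17.50 d.

t ≈ 17.5 d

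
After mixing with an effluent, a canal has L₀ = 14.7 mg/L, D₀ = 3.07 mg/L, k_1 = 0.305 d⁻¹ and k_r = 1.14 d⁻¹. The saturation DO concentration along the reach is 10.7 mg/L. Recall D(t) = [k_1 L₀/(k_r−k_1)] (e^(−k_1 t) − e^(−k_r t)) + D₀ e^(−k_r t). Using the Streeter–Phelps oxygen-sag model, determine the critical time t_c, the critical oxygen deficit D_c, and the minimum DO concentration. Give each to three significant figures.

t_c = [1/(k_r−k_1)] ln[(k_r/k_1)(1 − D₀(k_r−k_1)/(k_1 L₀))]
= [1/(1.14−0.305)] ln[(1.14/0.305)(1 − 3.07×0.8350/(0.305×14.7))]
= (1/0.8350) ln[3.738 × 0.4282] = 1.198 × ln(1.601) = 1.198 × 0.4704 = 0.5634 d.
D_c = (k_1/k_r) L₀ e^(−k_1 t_c) = (0.305/1.14) × 14.7 × e^(−0.305×0.5634) = 0.2675 × 14.7 × 0.8421 = 3.312 mg/L.
Minimum DO = C_s − D_c = 10.7 − 3.312 = 7.388 mg/L.

t_c ≈ 0.563 d; D_c ≈ 3.31 mg/L; min DO ≈ 7.39 mg/L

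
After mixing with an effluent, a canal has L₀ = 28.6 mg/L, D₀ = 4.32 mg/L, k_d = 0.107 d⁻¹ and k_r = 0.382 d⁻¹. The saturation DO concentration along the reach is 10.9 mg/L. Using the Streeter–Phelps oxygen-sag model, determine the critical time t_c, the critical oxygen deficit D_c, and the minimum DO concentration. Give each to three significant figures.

At the critical point dD/dt = 0, so k_d L₀ e^(−k_d t) = k_r D. Substituting D(t) from the Streeter–Phelps equation and solving for t gives
t_c = ln[(k_r/k_d)(1 − D₀(k_r−k_d)/(k_d L₀))] / (k_r−k_d).
Here k_r−k_d = 0.2750 d⁻¹ and 1 − D₀(k_r−k_d)/(k_d L₀) = 1 − 4.32×0.2750/(0.107×28.6) = 0.6118, so
t_c = ln(3.570 × 0.6118) / 0.2750 = 0.7812 / 0.2750 = 2.841 d.
D_c = (k_d/k_r) L₀ e^(−k_d t_c) = (0.107/0.382) × 28.6 × e^(−0.107×2.841) = 0.2801 × 28.6 × 0.7379 = 5.911 mg/L.
Minimum DO = C_s − D_c = 10.9 − 5.911 = 4.989 mg/L.

t_c ≈ 2.84 d; D_c ≈ 5.91 mg/L; min DO ≈ 4.99 mg/L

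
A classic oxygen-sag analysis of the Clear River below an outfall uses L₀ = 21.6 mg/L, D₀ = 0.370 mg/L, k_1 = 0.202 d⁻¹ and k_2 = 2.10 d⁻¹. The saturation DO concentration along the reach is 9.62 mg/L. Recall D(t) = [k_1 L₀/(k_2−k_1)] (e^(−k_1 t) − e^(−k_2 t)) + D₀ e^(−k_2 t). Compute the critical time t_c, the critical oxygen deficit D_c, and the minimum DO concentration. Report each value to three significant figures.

t_c ≈ 1.14 d; D_c ≈ 1.65 mg/L; min DO ≈ 7.97 mg/L

t_c = [1/(k_2−k_1)] ln[(k_2/k_1)(1 − D₀(k_2−k_1)/(k_1 L₀))]
= [1/(2.10−0.202)] ln[(2.10/0.202)(1 − 0.370×1.898/(0.202×21.6))]
= (1/1.898) ln[10.40 × 0.8390] = 0.5269 × ln(8.723) = 0.5269 × 2.166 = 1.141 d.
D_c = (k_1/k_2) L₀ e^(−k_1 t_c) = (0.202/2.10) × 21.6 × e^(−0.202×1.141) = 0.09619 × 21.6 × 0.7941 = 1.650 mg/L.
Minimum DO = C_s − D_c = 9.62 − 1.650 = 7.970 mg/L.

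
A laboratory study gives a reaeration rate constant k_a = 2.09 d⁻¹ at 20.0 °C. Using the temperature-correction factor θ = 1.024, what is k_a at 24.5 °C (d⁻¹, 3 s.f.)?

k_a(T₂) = k_a(T₁) · θ^(T₂−T₁) = 2.09 × 1.024^(24.5−20.0)
= 2.09 × 1.024^4.50 = 2.09 × 1.113 = 2.325 d⁻¹.

k_a ≈ 2.33 d⁻¹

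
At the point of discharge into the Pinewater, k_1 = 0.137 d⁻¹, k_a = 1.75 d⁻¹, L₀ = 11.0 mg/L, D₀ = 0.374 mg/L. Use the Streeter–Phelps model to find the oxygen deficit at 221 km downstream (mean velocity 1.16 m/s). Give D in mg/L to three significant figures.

D ≈ 0.679 mg/L

Travel time t = x/v = 221 km / (1.16 m/s) = 221000 m / 1.16 m/s = 190500 s = 2.205 d.
k_1 L₀/(k_a−k_1) = 0.137×11.0/(1.75−0.137) = 1.507/1.613 = 0.9343 mg/L.
e^(−k_1 t) = e^(−0.137×2.205) = 0.7393; e^(−k_a t) = e^(−1.75×2.205) = 0.02109.
D = 0.9343 × (0.7393 − 0.02109) + 0.374 × 0.02109 = 0.6710 + 0.007888 = 0.6789 mg/L.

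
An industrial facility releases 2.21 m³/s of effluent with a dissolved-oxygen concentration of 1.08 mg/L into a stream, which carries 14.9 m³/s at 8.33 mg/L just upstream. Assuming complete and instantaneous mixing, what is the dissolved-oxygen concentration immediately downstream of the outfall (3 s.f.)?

7.39 mg/L

Flow-weighted mixing: C = (Q_r C_r + Q_w C_w)/(Q_r + Q_w)
= (14.9×8.33 + 2.21×1.08)/(14.9 + 2.21) = 126.5/17.11 = 7.394 mg/L.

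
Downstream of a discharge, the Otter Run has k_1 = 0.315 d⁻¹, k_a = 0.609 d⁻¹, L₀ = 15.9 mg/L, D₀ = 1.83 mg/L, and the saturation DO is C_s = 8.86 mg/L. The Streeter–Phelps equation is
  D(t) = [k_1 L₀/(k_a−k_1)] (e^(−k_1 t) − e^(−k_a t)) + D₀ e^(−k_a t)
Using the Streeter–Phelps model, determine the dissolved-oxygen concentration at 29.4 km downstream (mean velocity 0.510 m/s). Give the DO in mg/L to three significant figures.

Travel time t = x/v = 29.4 km / (0.510 m/s) = 29400 m / 0.510 m/s = 57650 s = 0.6672 d.
k_1 L₀/(k_a−k_1) = 0.315×15.9/(0.609−0.315) = 5.008/0.2940 = 17.04 mg/L.
e^(−k_1 t) = e^(−0.315×0.6672) = 0.8104; e^(−k_a t) = e^(−0.609×0.6672) = 0.6661.
D = 17.04 × (0.8104 − 0.6661) + 1.83 × 0.6661 = 2.459 + 1.219 = 3.678 mg/L.
DO = C_s − D = 8.86 − 3.678 = 5.182 mg/L.

DO ≈ 5.18 mg/L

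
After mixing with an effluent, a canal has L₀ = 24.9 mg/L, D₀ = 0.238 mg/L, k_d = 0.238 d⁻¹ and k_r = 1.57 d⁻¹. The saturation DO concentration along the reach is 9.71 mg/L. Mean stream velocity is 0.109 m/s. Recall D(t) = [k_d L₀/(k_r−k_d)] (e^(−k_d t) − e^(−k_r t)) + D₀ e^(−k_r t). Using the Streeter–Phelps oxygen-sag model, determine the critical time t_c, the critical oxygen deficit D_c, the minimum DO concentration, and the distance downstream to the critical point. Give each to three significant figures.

t_c ≈ 1.38 d; D_c ≈ 2.72 mg/L; min DO ≈ 6.99 mg/L; x_c ≈ 12.9 km

At the critical point dD/dt = 0, so k_d L₀ e^(−k_d t) = k_r D. Substituting D(t) from the Streeter–Phelps equation and solving for t gives
t_c = ln[(k_r/k_d)(1 − D₀(k_r−k_d)/(k_d L₀))] / (k_r−k_d).
Here k_r−k_d = 1.332 d⁻¹ and 1 − D₀(k_r−k_d)/(k_d L₀) = 1 − 0.238×1.332/(0.238×24.9) = 0.9465, so
t_c = ln(6.597 × 0.9465) / 1.332 = 1.832 / 1.332 = 1.375 d.
L(t_c) = L₀ e^(−k_d t_c) = 24.9 × 0.7209 = 17.95 mg/L, and at the critical point k_r D_c = k_d L, so D_c = (0.238/1.57) × 17.95 = 2.721 mg/L.
Minimum DO = C_s − D_c = 9.71 − 2.721 = 6.989 mg/L.
x_c = v t_c = 0.109 m/s × 1.375 d × 86400 s/d = 12950 m ≈ 12.9 km.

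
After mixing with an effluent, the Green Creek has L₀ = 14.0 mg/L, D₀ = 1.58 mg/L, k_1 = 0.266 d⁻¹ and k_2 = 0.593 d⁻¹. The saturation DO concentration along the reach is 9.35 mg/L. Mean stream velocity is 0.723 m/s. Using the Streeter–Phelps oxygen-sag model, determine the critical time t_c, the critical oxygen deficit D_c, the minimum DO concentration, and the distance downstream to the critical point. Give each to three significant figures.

With k_2/k_1 = 2.229 and 1 − D₀(k_2−k_1)/(k_1 L₀) = 0.8613,
t_c = ln(2.229 × 0.8613) / (0.593 − 0.266) = ln(1.920) / 0.3270 = 0.6523/0.3270 = 1.995 d.
D_c = (k_1/k_2) L₀ e^(−k_1 t_c) = (0.266/0.593) × 14.0 × e^(−0.266×1.995) = 0.4486 × 14.0 × 0.5882 = 3.694 mg/L.
Minimum DO = C_s − D_c = 9.35 − 3.694 = 5.656 mg/L.
x_c = v t_c = 0.723 m/s × 1.995 d × 86400 s/d = 124600 m ≈ 125 km.

t_c ≈ 1.99 d; D_c ≈ 3.69 mg/L; min DO ≈ 5.66 mg/L; x_c ≈ 125 km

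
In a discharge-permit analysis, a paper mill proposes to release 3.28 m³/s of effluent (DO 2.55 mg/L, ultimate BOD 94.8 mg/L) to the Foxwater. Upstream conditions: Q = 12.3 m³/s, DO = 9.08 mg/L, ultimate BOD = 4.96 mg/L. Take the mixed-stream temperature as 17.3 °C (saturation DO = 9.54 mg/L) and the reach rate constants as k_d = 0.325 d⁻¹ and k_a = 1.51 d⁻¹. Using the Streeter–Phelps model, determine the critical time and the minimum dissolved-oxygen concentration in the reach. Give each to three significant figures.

Mixed DO = (12.3×9.08 + 3.28×2.55)/(12.3+3.28) = 120.0/15.58 = 7.705 mg/L.
Mixed L₀ = (12.3×4.96 + 3.28×94.8)/(15.58) = 372.0/15.58 = 23.87 mg/L.
Initial deficit D₀ = C_s − DO₀ = 9.54 − 7.705 = 1.835 mg/L.
t_c = (1/1.185) ln[(1.51/0.325)(1 − 1.835×1.185/(0.325×23.87))] = 0.8439 × ln(3.344) = 1.019 d.
D_c = (0.325/1.51) × 23.87 × e^(−0.325×1.019) = 0.2152 × 23.87 × 0.7181 = 3.690 mg/L.
Minimum DO = 9.54 − 3.690 = 5.850 mg/L.

t_c ≈ 1.02 d; minimum DO ≈ 5.85 mg/L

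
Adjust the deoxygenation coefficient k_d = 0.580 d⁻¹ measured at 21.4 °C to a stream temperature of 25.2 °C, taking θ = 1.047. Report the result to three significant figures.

k_d(T₂) = k_d(T₁) · θ^(T₂−T₁) = 0.580 × 1.047^(25.2−21.4)
= 0.580 × 1.047^3.80 = 0.580 × 1.191 = 0.6906 d⁻¹.

k_d ≈ 0.691 d⁻¹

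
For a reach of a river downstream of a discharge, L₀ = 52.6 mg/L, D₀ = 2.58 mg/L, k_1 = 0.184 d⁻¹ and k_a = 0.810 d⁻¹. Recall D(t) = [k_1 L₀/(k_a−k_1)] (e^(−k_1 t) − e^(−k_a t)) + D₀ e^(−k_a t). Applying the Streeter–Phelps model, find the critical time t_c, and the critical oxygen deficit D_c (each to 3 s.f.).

With k_a/k_1 = 4.402 and 1 − D₀(k_a−k_1)/(k_1 L₀) = 0.8331,
t_c = ln(4.402 × 0.8331) / (0.810 − 0.184) = ln(3.668) / 0.6260 = 1.300/0.6260 = 2.076 d.
D_c = (k_1/k_a) L₀ e^(−k_1 t_c) = (0.184/0.810) × 52.6 × e^(−0.184×2.076) = 0.2272 × 52.6 × 0.6825 = 8.155 mg/L.

t_c ≈ 2.08 d; D_c ≈ 8.16 mg/L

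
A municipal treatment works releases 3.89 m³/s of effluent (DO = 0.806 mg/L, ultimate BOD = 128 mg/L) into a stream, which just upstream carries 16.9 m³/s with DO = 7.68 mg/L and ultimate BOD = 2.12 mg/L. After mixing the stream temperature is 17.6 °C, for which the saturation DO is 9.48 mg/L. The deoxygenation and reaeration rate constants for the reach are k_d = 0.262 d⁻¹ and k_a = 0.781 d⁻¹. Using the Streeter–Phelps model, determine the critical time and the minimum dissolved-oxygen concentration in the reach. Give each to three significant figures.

t_c ≈ 1.58 d; minimum DO ≈ 3.79 mg/L

Mixed DO = (16.9×7.68 + 3.89×0.806)/(16.9+3.89) = 132.9/20.79 = 6.394 mg/L.
Mixed L₀ = (16.9×2.12 + 3.89×128)/(20.79) = 533.7/20.79 = 25.67 mg/L.
Initial deficit D₀ = C_s − DO₀ = 9.48 − 6.394 = 3.086 mg/L.
t_c = (1/0.5190) ln[(0.781/0.262)(1 − 3.086×0.5190/(0.262×25.67))] = 1.927 × ln(2.271) = 1.580 d.
D_c = (0.262/0.781) × 25.67 × e^(−0.262×1.580) = 0.3355 × 25.67 × 0.6609 = 5.692 mg/L.
Minimum DO = 9.48 − 5.692 = 3.788 mg/L.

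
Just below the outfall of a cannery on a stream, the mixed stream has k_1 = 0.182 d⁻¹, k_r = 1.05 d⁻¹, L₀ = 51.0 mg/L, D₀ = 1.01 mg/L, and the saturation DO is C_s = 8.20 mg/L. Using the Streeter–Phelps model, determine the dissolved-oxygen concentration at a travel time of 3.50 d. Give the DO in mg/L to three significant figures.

DO ≈ 2.79 mg/L

k_1 L₀/(k_r−k_1) = 0.182×51.0/(1.05−0.182) = 9.282/0.8680 = 10.69 mg/L.
e^(−k_1 t) = e^(−0.182×3.500) = 0.5289; e^(−k_r t) = e^(−1.05×3.500) = 0.02535.
D = 10.69 × (0.5289 − 0.02535) + 1.01 × 0.02535 = 5.384 + 0.02560 = 5.410 mg/L.
DO = C_s − D = 8.20 − 5.410 = 2.790 mg/L.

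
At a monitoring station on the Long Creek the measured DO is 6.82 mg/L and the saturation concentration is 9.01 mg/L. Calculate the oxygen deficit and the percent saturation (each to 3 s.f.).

D = C_s − C = 9.01 − 6.82 = 2.19 mg/L.
% saturation = 6.82/9.01 × 100 = 75.7 %.

D ≈ 2.19 mg/L; 75.7 % saturation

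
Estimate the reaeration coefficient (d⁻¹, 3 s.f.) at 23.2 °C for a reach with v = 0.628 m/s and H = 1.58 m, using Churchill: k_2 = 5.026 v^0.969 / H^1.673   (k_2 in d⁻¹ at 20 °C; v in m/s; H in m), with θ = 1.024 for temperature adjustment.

k_2 ≈ 1.61 d⁻¹

k_2(20) = 5.026 × 0.628^0.969 / 1.58^1.673 = 5.026 × 0.6371 / 2.150 = 1.490 d⁻¹.
k_2(23.2) = 1.490 × 1.024^(23.2−20) = 1.490 × 1.079 = 1.607 d⁻¹.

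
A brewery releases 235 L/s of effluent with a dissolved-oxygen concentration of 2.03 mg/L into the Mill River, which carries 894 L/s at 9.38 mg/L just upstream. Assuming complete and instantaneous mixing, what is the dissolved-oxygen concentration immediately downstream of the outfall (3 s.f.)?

7.85 mg/L

Flow-weighted mixing: C = (Q_r C_r + Q_w C_w)/(Q_r + Q_w)
= (894×9.38 + 235×2.03)/(894 + 235) = 8863/1129 = 7.850 mg/L.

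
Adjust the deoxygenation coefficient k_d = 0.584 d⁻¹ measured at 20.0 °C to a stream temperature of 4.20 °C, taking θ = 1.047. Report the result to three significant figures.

k_d ≈ 0.283 d⁻¹

k_d(T₂) = k_d(T₁) · θ^(T₂−T₁) = 0.584 × 1.047^(4.20−20.0)
= 0.584 × 1.047^-15.8 = 0.584 × 0.4840 = 0.2827 d⁻¹.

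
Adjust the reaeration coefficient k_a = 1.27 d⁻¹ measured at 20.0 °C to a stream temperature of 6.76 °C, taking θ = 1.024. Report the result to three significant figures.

k_a ≈ 0.928 d⁻¹

k_a(T₂) = k_a(T₁) · θ^(T₂−T₁) = 1.27 × 1.024^(6.76−20.0)
= 1.27 × 1.024^-13.2 = 1.27 × 0.7305 = 0.9278 d⁻¹.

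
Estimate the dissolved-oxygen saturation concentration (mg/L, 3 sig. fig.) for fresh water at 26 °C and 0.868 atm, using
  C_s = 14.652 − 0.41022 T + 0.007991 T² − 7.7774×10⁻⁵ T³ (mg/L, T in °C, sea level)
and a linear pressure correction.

At sea level: C_s = 14.652 − 0.41022×26 + 0.007991×26² − 7.7774×10⁻⁵×26³ = 8.021 mg/L.
Pressure correction: C_s' = 8.021 × 0.868 = 6.962 mg/L.

C_s ≈ 6.96 mg/L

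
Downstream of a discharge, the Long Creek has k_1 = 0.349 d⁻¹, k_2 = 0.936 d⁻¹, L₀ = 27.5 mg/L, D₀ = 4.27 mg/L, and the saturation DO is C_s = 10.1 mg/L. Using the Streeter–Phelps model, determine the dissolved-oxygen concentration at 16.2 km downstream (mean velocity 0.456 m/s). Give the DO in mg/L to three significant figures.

Travel time t = x/v = 16.2 km / (0.456 m/s) = 16200 m / 0.456 m/s = 35530 s = 0.4112 d.
k_1 L₀/(k_2−k_1) = 0.349×27.5/(0.936−0.349) = 9.598/0.5870 = 16.35 mg/L.
e^(−k_1 t) = e^(−0.349×0.4112) = 0.8663; e^(−k_2 t) = e^(−0.936×0.4112) = 0.6805.
D = 16.35 × (0.8663 − 0.6805) + 4.27 × 0.6805 = 3.037 + 2.906 = 5.943 mg/L.
DO = C_s − D = 10.1 − 5.943 = 4.157 mg/L.

DO ≈ 4.16 mg/L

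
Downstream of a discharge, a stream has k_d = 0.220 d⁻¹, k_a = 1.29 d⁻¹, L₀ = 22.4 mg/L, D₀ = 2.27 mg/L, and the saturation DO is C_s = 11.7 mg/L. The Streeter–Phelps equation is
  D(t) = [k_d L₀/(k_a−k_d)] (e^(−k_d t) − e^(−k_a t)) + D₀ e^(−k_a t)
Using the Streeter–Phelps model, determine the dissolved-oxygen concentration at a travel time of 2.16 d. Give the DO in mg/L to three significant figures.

k_d L₀/(k_a−k_d) = 0.220×22.4/(1.29−0.220) = 4.928/1.070 = 4.606 mg/L.
e^(−k_d t) = e^(−0.220×2.160) = 0.6218; e^(−k_a t) = e^(−1.29×2.160) = 0.06164.
D = 4.606 × (0.6218 − 0.06164) + 2.27 × 0.06164 = 2.580 + 0.1399 = 2.720 mg/L.
DO = C_s − D = 11.7 − 2.720 = 8.980 mg/L.

DO ≈ 8.98 mg/L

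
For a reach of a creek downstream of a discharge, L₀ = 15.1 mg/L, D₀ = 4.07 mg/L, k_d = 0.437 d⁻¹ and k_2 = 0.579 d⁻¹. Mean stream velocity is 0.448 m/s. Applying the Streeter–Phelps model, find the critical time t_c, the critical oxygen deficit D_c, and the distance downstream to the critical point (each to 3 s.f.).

t_c ≈ 1.34 d; D_c ≈ 6.36 mg/L; x_c ≈ 51.7 km

t_c = [1/(k_2−k_d)] ln[(k_2/k_d)(1 − D₀(k_2−k_d)/(k_d L₀))]
= [1/(0.579−0.437)] ln[(0.579/0.437)(1 − 4.07×0.1420/(0.437×15.1))]
= (1/0.1420) ln[1.325 × 0.9124] = 7.042 × ln(1.209) = 7.042 × 0.1897 = 1.336 d.
L(t_c) = L₀ e^(−k_d t_c) = 15.1 × 0.5578 = 8.422 mg/L, and at the critical point k_2 D_c = k_d L, so D_c = (0.437/0.579) × 8.422 = 6.357 mg/L.
x_c = v t_c = 0.448 m/s × 1.336 d × 86400 s/d = 51710 m ≈ 51.7 km.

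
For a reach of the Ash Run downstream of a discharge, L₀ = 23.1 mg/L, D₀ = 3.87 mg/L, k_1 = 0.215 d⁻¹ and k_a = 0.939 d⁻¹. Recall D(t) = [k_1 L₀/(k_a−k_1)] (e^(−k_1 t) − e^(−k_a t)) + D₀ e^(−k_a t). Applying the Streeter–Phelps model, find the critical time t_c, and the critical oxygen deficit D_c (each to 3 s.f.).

At the critical point dD/dt = 0, so k_1 L₀ e^(−k_1 t) = k_a D. Substituting D(t) from the Streeter–Phelps equation and solving for t gives
t_c = ln[(k_a/k_1)(1 − D₀(k_a−k_1)/(k_1 L₀))] / (k_a−k_1).
Here k_a−k_1 = 0.7240 d⁻¹ and 1 − D₀(k_a−k_1)/(k_1 L₀) = 1 − 3.87×0.7240/(0.215×23.1) = 0.4358, so
t_c = ln(4.367 × 0.4358) / 0.7240 = 0.6437 / 0.7240 = 0.8891 d.
L(t_c) = L₀ e^(−k_1 t_c) = 23.1 × 0.8260 = 19.08 mg/L, and at the critical point k_a D_c = k_1 L, so D_c = (0.215/0.939) × 19.08 = 4.369 mg/L.

t_c ≈ 0.889 d; D_c ≈ 4.37 mg/L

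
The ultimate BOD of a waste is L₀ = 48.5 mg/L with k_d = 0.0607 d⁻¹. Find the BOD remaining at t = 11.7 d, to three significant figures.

L_t = L₀ e^(−k_d t) = 48.5 × e^(−0.0607×11.7) = 48.5 × 0.4916 = 23.84 mg/L.

L ≈ 23.8 mg/L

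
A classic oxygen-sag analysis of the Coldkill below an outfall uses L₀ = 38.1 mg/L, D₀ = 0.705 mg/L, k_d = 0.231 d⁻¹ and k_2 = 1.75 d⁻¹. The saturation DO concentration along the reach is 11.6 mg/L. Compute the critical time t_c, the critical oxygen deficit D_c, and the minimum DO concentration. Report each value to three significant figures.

t_c ≈ 1.25 d; D_c ≈ 3.77 mg/L; min DO ≈ 7.83 mg/L

At the critical point dD/dt = 0, so k_d L₀ e^(−k_d t) = k_2 D. Substituting D(t) from the Streeter–Phelps equation and solving for t gives
t_c = ln[(k_2/k_d)(1 − D₀(k_2−k_d)/(k_d L₀))] / (k_2−k_d).
Here k_2−k_d = 1.519 d⁻¹ and 1 − D₀(k_2−k_d)/(k_d L₀) = 1 − 0.705×1.519/(0.231×38.1) = 0.8783, so
t_c = ln(7.576 × 0.8783) / 1.519 = 1.895 / 1.519 = 1.248 d.
D_c = (k_d/k_2) L₀ e^(−k_d t_c) = (0.231/1.75) × 38.1 × e^(−0.231×1.248) = 0.1320 × 38.1 × 0.7496 = 3.770 mg/L.
Minimum DO = C_s − D_c = 11.6 − 3.770 = 7.830 mg/L.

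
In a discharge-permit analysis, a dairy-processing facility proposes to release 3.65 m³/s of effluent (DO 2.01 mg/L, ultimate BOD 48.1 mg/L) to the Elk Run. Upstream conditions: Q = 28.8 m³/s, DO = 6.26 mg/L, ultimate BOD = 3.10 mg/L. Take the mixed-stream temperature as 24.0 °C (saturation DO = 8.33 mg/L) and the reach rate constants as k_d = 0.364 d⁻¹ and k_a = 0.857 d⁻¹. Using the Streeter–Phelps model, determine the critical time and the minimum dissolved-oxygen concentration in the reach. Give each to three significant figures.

t_c ≈ 0.622 d; minimum DO ≈ 5.57 mg/L

Mixed DO = (28.8×6.26 + 3.65×2.01)/(28.8+3.65) = 187.6/32.45 = 5.782 mg/L.
Mixed L₀ = (28.8×3.10 + 3.65×48.1)/(32.45) = 264.8/32.45 = 8.162 mg/L.
Initial deficit D₀ = C_s − DO₀ = 8.33 − 5.782 = 2.548 mg/L.
t_c = (1/0.4930) ln[(0.857/0.364)(1 − 2.548×0.4930/(0.364×8.162))] = 2.028 × ln(1.359) = 0.6220 d.
D_c = (0.364/0.857) × 8.162 × e^(−0.364×0.6220) = 0.4247 × 8.162 × 0.7974 = 2.764 mg/L.
Minimum DO = 8.33 − 2.764 = 5.566 mg/L.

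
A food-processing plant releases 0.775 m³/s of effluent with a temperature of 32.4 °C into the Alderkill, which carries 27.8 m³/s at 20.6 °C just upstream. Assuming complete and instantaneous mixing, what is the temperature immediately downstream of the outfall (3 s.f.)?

20.9 °C

Flow-weighted mixing: C = (Q_r C_r + Q_w C_w)/(Q_r + Q_w)
= (27.8×20.6 + 0.775×32.4)/(27.8 + 0.775) = 597.8/28.57 = 20.92 °C.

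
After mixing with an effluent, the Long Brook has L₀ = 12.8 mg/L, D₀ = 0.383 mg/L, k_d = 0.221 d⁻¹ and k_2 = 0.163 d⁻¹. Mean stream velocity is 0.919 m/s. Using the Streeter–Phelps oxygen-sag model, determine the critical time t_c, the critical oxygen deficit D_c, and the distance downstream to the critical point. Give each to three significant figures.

t_c ≈ 5.11 d; D_c ≈ 5.61 mg/L; x_c ≈ 406 km

t_c = [1/(k_2−k_d)] ln[(k_2/k_d)(1 − D₀(k_2−k_d)/(k_d L₀))]
= [1/(0.163−0.221)] ln[(0.163/0.221)(1 − 0.383×-0.05800/(0.221×12.8))]
= (1/-0.05800) ln[0.7376 × 1.008] = -17.24 × ln(0.7433) = -17.24 × -0.2966 = 5.114 d.
L(t_c) = L₀ e^(−k_d t_c) = 12.8 × 0.3230 = 4.134 mg/L, and at the critical point k_2 D_c = k_d L, so D_c = (0.221/0.163) × 4.134 = 5.605 mg/L.
x_c = v t_c = 0.919 m/s × 5.114 d × 86400 s/d = 406000 m ≈ 406 km.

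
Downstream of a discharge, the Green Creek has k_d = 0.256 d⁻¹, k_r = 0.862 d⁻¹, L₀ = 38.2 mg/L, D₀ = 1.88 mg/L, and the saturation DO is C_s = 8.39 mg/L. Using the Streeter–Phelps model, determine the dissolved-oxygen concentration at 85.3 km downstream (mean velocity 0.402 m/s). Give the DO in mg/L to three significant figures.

DO ≈ 1.50 mg/L

Travel time t = x/v = 85.3 km / (0.402 m/s) = 85300 m / 0.402 m/s = 212200 s = 2.456 d.
k_d L₀/(k_r−k_d) = 0.256×38.2/(0.862−0.256) = 9.779/0.6060 = 16.14 mg/L.
e^(−k_d t) = e^(−0.256×2.456) = 0.5333; e^(−k_r t) = e^(−0.862×2.456) = 0.1204.
D = 16.14 × (0.5333 − 0.1204) + 1.88 × 0.1204 = 6.663 + 0.2263 = 6.889 mg/L.
DO = C_s − D = 8.39 − 6.889 = 1.501 mg/L.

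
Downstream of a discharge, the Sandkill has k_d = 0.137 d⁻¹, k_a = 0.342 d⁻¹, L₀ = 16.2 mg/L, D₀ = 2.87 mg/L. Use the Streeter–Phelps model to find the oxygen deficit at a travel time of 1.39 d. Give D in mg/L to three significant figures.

k_d L₀/(k_a−k_d) = 0.137×16.2/(0.342−0.137) = 2.219/0.2050 = 10.83 mg/L.
e^(−k_d t) = e^(−0.137×1.390) = 0.8266; e^(−k_a t) = e^(−0.342×1.390) = 0.6216.
D = 10.83 × (0.8266 − 0.6216) + 2.87 × 0.6216 = 2.219 + 1.784 = 4.003 mg/L.

D ≈ 4.00 mg/L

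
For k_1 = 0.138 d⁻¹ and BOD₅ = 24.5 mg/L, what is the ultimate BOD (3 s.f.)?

L₀ ≈ 49.2 mg/L

BOD₅ = L₀(1 − e^(−5k_1)) ⇒ L₀ = BOD₅ / (1 − e^(−5×0.138))
= 24.5 / (1 − 0.5016) = 24.5 / 0.4984 = 49.15 mg/L.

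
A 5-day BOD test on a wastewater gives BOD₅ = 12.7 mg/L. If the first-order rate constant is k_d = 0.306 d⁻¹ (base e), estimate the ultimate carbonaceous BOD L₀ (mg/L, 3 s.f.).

BOD₅ = L₀(1 − e^(−5k_d)) ⇒ L₀ = BOD₅ / (1 − e^(−5×0.306))
= 12.7 / (1 − 0.2165) = 12.7 / 0.7835 = 16.21 mg/L.

L₀ ≈ 16.2 mg/L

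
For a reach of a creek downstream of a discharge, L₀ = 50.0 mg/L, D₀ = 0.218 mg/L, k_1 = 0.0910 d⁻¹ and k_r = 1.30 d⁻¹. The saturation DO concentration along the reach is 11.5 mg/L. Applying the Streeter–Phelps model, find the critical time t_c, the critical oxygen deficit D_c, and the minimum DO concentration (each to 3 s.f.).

With k_r/k_1 = 14.29 and 1 − D₀(k_r−k_1)/(k_1 L₀) = 0.9421,
t_c = ln(14.29 × 0.9421) / (1.30 − 0.0910) = ln(13.46) / 1.209 = 2.600/1.209 = 2.150 d.
L(t_c) = L₀ e^(−k_1 t_c) = 50.0 × 0.8223 = 41.11 mg/L, and at the critical point k_r D_c = k_1 L, so D_c = (0.0910/1.30) × 41.11 = 2.878 mg/L.
Minimum DO = C_s − D_c = 11.5 − 2.878 = 8.622 mg/L.

t_c ≈ 2.15 d; D_c ≈ 2.88 mg/L; min DO ≈ 8.62 mg/L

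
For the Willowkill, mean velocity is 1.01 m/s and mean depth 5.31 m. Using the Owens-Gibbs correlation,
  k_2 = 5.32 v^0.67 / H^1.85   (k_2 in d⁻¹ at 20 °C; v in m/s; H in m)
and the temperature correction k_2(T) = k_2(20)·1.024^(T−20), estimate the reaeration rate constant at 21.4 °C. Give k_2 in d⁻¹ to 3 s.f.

k_2(20) = 5.32 × 1.01^0.67 / 5.31^1.85 = 5.32 × 1.007 / 21.95 = 0.2440 d⁻¹.
k_2(21.4) = 0.2440 × 1.024^(21.4−20) = 0.2440 × 1.034 = 0.2522 d⁻¹.

k_2 ≈ 0.252 d⁻¹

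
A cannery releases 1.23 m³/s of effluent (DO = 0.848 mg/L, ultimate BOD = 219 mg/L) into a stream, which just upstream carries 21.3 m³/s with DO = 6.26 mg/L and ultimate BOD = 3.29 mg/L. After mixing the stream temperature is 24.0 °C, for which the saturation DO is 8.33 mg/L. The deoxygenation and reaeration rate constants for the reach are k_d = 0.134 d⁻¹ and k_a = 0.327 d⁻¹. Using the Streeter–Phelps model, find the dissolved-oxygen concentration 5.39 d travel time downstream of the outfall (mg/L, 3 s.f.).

DO ≈ 4.64 mg/L

Mixed DO = (21.3×6.26 + 1.23×0.848)/(21.3+1.23) = 134.4/22.53 = 5.965 mg/L.
Mixed L₀ = (21.3×3.29 + 1.23×219)/(22.53) = 339.4/22.53 = 15.07 mg/L.
Initial deficit D₀ = C_s − DO₀ = 8.33 − 5.965 = 2.365 mg/L.
D(5.39) = [0.134×15.07/(0.327−0.134)](e^(−0.134×5.39) − e^(−0.327×5.39)) + 2.365 e^(−0.327×5.39)
= 10.46 × (0.4857 − 0.1716) + 2.365 × 0.1716 = 3.691 mg/L.
DO = 8.33 − 3.691 = 4.639 mg/L.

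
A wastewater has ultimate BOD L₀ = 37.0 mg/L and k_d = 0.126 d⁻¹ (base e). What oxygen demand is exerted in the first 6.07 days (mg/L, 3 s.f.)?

y ≈ 19.8 mg/L

y_t = L₀(1 − e^(−k_d t)) = 37.0 × (1 − e^(−0.126×6.07))
= 37.0 × (1 − 0.4654) = 37.0 × 0.5346 = 19.78 mg/L.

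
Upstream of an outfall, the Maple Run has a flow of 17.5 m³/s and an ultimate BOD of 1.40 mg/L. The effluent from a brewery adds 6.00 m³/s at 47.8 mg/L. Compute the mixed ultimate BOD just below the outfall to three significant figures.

Flow-weighted mixing: C = (Q_r C_r + Q_w C_w)/(Q_r + Q_w)
= (17.5×1.40 + 6.00×47.8)/(17.5 + 6.00) = 311.3/23.50 = 13.25 mg/L.

13.2 mg/L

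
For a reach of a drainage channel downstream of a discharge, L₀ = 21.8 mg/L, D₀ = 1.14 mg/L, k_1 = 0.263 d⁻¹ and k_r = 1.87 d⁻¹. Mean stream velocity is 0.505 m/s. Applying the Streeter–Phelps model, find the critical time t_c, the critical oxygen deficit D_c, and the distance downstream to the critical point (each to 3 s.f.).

With k_r/k_1 = 7.110 and 1 − D₀(k_r−k_1)/(k_1 L₀) = 0.6805,
t_c = ln(7.110 × 0.6805) / (1.87 − 0.263) = ln(4.838) / 1.607 = 1.577/1.607 = 0.9811 d.
L(t_c) = L₀ e^(−k_1 t_c) = 21.8 × 0.7726 = 16.84 mg/L, and at the critical point k_r D_c = k_1 L, so D_c = (0.263/1.87) × 16.84 = 2.369 mg/L.
x_c = v t_c = 0.505 m/s × 0.9811 d × 86400 s/d = 42810 m ≈ 42.8 km.

t_c ≈ 0.981 d; D_c ≈ 2.37 mg/L; x_c ≈ 42.8 km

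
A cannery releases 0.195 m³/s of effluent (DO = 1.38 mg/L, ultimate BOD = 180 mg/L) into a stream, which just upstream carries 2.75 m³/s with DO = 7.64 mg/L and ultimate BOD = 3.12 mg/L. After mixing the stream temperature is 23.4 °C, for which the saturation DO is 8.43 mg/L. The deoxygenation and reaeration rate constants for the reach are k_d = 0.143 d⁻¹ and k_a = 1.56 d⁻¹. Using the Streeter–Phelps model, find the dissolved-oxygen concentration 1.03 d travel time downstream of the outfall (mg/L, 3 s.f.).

DO ≈ 7.20 mg/L

Mixed DO = (2.75×7.64 + 0.195×1.38)/(2.75+0.195) = 21.28/2.945 = 7.226 mg/L.
Mixed L₀ = (2.75×3.12 + 0.195×180)/(2.945) = 43.68/2.945 = 14.83 mg/L.
Initial deficit D₀ = C_s − DO₀ = 8.43 − 7.226 = 1.204 mg/L.
D(1.03) = [0.143×14.83/(1.56−0.143)](e^(−0.143×1.03) − e^(−1.56×1.03)) + 1.204 e^(−1.56×1.03)
= 1.497 × (0.8630 − 0.2005) + 1.204 × 0.2005 = 1.233 mg/L.
DO = 8.43 − 1.233 = 7.197 mg/L.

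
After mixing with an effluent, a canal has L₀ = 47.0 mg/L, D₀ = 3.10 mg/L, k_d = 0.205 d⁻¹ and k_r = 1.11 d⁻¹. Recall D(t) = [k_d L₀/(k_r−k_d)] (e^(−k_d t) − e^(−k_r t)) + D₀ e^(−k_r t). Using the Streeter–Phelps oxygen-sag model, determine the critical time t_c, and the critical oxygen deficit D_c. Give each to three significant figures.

t_c ≈ 1.49 d; D_c ≈ 6.40 mg/L

With k_r/k_d = 5.415 and 1 − D₀(k_r−k_d)/(k_d L₀) = 0.7088,
t_c = ln(5.415 × 0.7088) / (1.11 − 0.205) = ln(3.838) / 0.9050 = 1.345/0.9050 = 1.486 d.
L(t_c) = L₀ e^(−k_d t_c) = 47.0 × 0.7374 = 34.66 mg/L, and at the critical point k_r D_c = k_d L, so D_c = (0.205/1.11) × 34.66 = 6.401 mg/L.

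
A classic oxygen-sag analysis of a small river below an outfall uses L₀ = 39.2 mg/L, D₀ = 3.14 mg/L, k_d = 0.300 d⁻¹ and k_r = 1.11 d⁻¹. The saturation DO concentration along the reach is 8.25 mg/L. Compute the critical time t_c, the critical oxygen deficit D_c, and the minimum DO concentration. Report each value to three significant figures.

t_c = [1/(k_r−k_d)] ln[(k_r/k_d)(1 − D₀(k_r−k_d)/(k_d L₀))]
= [1/(1.11−0.300)] ln[(1.11/0.300)(1 − 3.14×0.8100/(0.300×39.2))]
= (1/0.8100) ln[3.700 × 0.7837] = 1.235 × ln(2.900) = 1.235 × 1.065 = 1.314 d.
L(t_c) = L₀ e^(−k_d t_c) = 39.2 × 0.6741 = 26.43 mg/L, and at the critical point k_r D_c = k_d L, so D_c = (0.300/1.11) × 26.43 = 7.142 mg/L.
Minimum DO = C_s − D_c = 8.25 − 7.142 = 1.108 mg/L.

t_c ≈ 1.31 d; D_c ≈ 7.14 mg/L; min DO ≈ 1.11 mg/L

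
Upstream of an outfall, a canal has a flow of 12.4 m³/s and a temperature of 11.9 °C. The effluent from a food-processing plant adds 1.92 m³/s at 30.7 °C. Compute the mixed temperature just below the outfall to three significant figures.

14.4 °C

Flow-weighted mixing: C = (Q_r C_r + Q_w C_w)/(Q_r + Q_w)
= (12.4×11.9 + 1.92×30.7)/(12.4 + 1.92) = 206.5/14.32 = 14.42 °C.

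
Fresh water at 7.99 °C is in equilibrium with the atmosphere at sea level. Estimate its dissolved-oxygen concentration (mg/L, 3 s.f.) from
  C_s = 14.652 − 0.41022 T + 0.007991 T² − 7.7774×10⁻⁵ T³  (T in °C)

C_s ≈ 11.8 mg/L

C_s = 14.652 − 0.41022×7.99 + 0.007991×7.99² − 7.7774×10⁻⁵×7.99³ = 11.84 mg/L.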